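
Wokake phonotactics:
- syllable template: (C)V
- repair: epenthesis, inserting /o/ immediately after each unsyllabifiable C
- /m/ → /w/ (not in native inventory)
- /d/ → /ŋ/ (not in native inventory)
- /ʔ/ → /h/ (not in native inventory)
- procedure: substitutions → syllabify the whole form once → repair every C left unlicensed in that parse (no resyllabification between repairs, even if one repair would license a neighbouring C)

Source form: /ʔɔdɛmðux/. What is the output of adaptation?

hɔŋɛwoðuxo

Substitution: /ʔ/ → /h/, /d/ → /ŋ/, /m/ → /w/, giving /hɔŋɛwðux/.
Under (C)V, the unsyllabifiable consonants are /w/, /x/ (no codas are permitted; onsets are limited to one consonant).
Each unlicensed consonant becomes the onset of a new syllable: /w/ → /wo/, /x/ → /xo/.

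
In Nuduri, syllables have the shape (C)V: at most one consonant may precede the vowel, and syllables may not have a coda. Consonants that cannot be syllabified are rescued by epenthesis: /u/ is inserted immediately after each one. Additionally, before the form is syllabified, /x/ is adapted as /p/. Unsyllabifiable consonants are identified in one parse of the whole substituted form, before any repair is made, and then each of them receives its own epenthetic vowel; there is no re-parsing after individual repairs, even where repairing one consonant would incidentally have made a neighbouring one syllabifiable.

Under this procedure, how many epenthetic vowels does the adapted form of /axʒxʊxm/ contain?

4

After substitution the input is /apʒpʊpm/.
The unsyllabifiable consonants are /p/, /ʒ/, /p/, /m/; each receives one epenthetic vowel.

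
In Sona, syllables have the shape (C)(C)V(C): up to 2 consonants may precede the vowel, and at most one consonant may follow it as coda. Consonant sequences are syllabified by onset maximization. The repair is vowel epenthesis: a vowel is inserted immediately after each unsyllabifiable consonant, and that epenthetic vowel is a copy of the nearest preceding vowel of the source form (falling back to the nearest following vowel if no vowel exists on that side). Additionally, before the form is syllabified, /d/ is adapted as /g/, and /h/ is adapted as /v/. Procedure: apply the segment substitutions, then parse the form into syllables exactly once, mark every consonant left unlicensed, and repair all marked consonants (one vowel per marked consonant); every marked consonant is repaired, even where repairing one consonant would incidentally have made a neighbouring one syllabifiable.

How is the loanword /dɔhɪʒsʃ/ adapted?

gɔvɪʒsɪʃɪ

Substitution: /d/ → /g/, /h/ → /v/, giving /gɔvɪʒsʃ/.
Syllabifying with onset maximization leaves /s/, /ʃ/ stranded (at most one coda consonant is licensed; onsets may contain at most 2 consonants).
Inserting the epenthetic vowel yields /s/ → /sɪ/, /ʃ/ → /ʃɪ/.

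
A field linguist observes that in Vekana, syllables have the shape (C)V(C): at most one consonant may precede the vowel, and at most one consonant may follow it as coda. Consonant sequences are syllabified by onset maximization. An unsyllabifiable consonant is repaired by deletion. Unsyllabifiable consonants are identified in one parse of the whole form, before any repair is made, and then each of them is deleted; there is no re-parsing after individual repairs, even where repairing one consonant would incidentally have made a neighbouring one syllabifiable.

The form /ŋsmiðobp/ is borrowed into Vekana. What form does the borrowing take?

miðob

Under (C)V(C), the unsyllabifiable consonants are /ŋ/, /s/, /p/ (at most one coda consonant is licensed; onsets are limited to one consonant).
Deletion applies to /ŋ/, /s/, /p/.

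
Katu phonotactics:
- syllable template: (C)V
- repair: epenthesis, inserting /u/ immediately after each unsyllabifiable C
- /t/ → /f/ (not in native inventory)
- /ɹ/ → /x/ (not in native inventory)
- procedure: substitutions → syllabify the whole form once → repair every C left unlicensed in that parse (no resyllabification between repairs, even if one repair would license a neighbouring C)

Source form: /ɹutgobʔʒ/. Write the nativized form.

Substitution: /ɹ/ → /x/, /t/ → /f/, giving /xufgobʔʒ/.
Syllabifying with onset maximization leaves /f/, /b/, /ʔ/, /ʒ/ stranded (no codas are permitted; onsets are limited to one consonant).
Inserting the epenthetic vowel yields /f/ → /fu/, /b/ → /bu/, /ʔ/ → /ʔu/, /ʒ/ → /ʒu/.

xufugobuʔuʒu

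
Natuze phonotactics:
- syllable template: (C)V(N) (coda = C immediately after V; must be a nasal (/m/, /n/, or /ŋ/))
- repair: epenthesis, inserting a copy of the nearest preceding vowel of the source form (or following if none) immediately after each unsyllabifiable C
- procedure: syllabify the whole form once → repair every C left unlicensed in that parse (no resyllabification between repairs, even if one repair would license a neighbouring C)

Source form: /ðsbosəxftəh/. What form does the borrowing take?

ðosobosəxəfətəhə

The consonants /ð/, /s/, /x/, /f/, /h/ cannot be parsed into a legal (C)V(N) syllable (only a nasal (/m/, /n/, or /ŋ/) is licensed in coda position; onsets are limited to one consonant).
Epenthesis after each stranded consonant: /ð/ → /ðo/, /s/ → /so/, /x/ → /xə/, /f/ → /fə/, /h/ → /hə/.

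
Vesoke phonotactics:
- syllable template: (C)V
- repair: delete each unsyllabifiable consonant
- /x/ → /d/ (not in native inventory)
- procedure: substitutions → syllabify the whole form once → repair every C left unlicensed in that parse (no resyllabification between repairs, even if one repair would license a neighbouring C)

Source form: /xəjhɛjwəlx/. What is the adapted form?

dəhɛwə

Substitution: /x/ → /d/, giving /dəjhɛjwəld/.
The consonants /j/, /j/, /l/, /d/ cannot be parsed into a legal (C)V syllable (no codas are permitted; onsets are limited to one consonant).
Each unlicensed consonant is deleted: /j/, /j/, /l/, /d/.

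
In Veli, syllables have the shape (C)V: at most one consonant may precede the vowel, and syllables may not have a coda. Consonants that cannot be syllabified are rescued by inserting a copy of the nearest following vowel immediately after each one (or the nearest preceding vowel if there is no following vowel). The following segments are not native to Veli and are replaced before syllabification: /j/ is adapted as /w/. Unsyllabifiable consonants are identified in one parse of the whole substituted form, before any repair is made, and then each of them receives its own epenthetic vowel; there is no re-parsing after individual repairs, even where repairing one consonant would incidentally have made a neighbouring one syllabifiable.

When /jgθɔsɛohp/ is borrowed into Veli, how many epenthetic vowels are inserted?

4

After substitution the input is /wgθɔsɛohp/.
The unsyllabifiable consonants are /w/, /g/, /h/, /p/; each receives one epenthetic vowel.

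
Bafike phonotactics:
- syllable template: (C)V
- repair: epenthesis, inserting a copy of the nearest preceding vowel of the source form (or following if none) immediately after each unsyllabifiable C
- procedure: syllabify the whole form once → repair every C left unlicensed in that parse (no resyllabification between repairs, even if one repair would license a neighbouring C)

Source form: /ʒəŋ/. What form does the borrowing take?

The consonants /ŋ/ cannot be parsed into a legal (C)V syllable (no codas are permitted; onsets are limited to one consonant).
Epenthesis after each stranded consonant: /ŋ/ → /ŋə/.

ʒəŋə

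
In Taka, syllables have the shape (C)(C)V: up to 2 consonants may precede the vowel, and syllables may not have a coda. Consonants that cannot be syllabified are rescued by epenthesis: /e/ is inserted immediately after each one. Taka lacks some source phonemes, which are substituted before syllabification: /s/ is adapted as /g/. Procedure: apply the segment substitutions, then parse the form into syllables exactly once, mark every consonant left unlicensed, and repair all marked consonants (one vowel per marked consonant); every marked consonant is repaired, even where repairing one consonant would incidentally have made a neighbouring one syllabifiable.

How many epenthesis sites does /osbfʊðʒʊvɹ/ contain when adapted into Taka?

After substitution the input is /ogbfʊðʒʊvɹ/.
The unsyllabifiable consonants are /g/, /v/, /ɹ/; each receives one epenthetic vowel.

3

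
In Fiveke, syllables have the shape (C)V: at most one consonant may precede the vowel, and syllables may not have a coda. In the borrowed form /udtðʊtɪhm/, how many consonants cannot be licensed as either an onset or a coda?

Syllabifying with onset maximization leaves /d/, /t/, /h/, /m/ stranded (no codas are permitted; onsets are limited to one consonant).

4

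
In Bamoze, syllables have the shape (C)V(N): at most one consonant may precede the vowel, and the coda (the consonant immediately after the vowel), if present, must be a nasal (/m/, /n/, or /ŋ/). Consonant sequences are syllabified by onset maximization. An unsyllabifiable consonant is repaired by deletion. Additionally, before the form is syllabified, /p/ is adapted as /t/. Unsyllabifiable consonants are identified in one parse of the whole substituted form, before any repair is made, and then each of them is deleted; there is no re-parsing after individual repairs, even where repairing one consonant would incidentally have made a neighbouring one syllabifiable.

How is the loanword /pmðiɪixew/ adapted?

Substitution: /p/ → /t/, giving /tmðiɪixew/.
The consonants /t/, /m/, /w/ cannot be parsed into a legal (C)V(N) syllable (only a nasal (/m/, /n/, or /ŋ/) is licensed in coda position; onsets are limited to one consonant).
Deletion applies to /t/, /m/, /w/.

ðiɪixe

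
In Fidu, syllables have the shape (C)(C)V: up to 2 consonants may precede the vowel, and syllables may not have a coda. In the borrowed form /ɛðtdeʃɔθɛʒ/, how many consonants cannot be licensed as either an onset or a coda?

The consonants /ð/, /ʒ/ cannot be parsed into a legal (C)(C)V syllable (no codas are permitted; onsets may contain at most 2 consonants).

2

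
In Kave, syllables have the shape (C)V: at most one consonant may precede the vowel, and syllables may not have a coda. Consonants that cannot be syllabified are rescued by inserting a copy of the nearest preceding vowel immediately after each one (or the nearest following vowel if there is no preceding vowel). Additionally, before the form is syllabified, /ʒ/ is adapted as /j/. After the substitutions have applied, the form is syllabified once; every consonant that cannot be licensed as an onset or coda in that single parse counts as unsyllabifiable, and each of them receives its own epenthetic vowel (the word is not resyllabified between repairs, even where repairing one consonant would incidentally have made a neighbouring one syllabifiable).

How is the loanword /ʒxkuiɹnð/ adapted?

Substitution: /ʒ/ → /j/, giving /jxkuiɹnð/.
Under (C)V, the unsyllabifiable consonants are /j/, /x/, /ɹ/, /n/, /ð/ (no codas are permitted; onsets are limited to one consonant).
Inserting the epenthetic vowel yields /j/ → /ju/, /x/ → /xu/, /ɹ/ → /ɹi/, /n/ → /ni/, /ð/ → /ði/.

juxukuiɹiniði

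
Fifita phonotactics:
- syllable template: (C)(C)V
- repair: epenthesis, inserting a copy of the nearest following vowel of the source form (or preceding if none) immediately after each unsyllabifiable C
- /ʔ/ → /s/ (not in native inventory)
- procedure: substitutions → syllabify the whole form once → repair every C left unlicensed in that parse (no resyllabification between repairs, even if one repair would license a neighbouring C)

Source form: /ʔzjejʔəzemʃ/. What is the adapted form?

sezjejsəzemeʃe

Substitution: /ʔ/ → /s/, giving /szjejsəzemʃ/.
Under (C)(C)V, the unsyllabifiable consonants are /s/, /m/, /ʃ/ (no codas are permitted; onsets may contain at most 2 consonants).
Inserting the epenthetic vowel yields /s/ → /se/, /m/ → /me/, /ʃ/ → /ʃe/.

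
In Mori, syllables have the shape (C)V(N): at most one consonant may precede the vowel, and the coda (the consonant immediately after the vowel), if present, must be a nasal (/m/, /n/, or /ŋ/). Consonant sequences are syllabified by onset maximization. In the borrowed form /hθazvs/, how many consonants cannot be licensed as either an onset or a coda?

4

Syllabifying with onset maximization leaves /h/, /z/, /v/, /s/ stranded (only a nasal (/m/, /n/, or /ŋ/) is licensed in coda position; onsets are limited to one consonant).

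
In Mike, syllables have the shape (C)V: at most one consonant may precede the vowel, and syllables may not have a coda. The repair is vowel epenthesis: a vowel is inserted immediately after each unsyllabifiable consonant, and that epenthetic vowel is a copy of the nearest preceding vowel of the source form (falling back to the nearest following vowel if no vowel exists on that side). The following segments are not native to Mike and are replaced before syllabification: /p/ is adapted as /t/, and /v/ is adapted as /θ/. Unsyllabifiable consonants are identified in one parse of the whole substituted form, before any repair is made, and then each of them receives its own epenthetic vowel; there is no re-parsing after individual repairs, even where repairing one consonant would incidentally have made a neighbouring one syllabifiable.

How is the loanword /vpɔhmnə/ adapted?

Substitution: /v/ → /θ/, /p/ → /t/, giving /θtɔhmnə/.
The consonants /θ/, /h/, /m/ cannot be parsed into a legal (C)V syllable (no codas are permitted; onsets are limited to one consonant).
Inserting the epenthetic vowel yields /θ/ → /θɔ/, /h/ → /hɔ/, /m/ → /mɔ/.

θɔtɔhɔmɔnə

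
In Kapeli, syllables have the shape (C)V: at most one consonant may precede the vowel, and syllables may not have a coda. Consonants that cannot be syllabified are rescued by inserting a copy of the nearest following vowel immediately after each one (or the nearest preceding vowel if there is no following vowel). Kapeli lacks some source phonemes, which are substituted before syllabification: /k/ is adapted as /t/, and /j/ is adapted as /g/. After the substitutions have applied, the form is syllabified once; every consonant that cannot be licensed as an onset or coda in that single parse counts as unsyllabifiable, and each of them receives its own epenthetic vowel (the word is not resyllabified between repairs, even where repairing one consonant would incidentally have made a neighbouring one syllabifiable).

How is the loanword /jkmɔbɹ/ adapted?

gɔtɔmɔbɔɹɔ

Substitution: /j/ → /g/, /k/ → /t/, giving /gtmɔbɹ/.
The consonants /g/, /t/, /b/, /ɹ/ cannot be parsed into a legal (C)V syllable (no codas are permitted; onsets are limited to one consonant).
Inserting the epenthetic vowel yields /g/ → /gɔ/, /t/ → /tɔ/, /b/ → /bɔ/, /ɹ/ → /ɹɔ/.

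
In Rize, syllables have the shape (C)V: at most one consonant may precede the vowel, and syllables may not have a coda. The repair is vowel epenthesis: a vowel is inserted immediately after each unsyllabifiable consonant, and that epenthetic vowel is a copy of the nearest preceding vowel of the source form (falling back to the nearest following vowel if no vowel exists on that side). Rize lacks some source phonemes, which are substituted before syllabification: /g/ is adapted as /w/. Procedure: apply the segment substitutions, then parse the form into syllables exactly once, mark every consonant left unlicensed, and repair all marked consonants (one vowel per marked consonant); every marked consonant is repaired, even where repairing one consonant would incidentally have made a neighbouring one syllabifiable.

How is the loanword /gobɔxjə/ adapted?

wobɔxɔjə

Substitution: /g/ → /w/, giving /wobɔxjə/.
Syllabifying with onset maximization leaves /x/ stranded (no codas are permitted; onsets are limited to one consonant).
Each unlicensed consonant becomes the onset of a new syllable: /x/ → /xɔ/.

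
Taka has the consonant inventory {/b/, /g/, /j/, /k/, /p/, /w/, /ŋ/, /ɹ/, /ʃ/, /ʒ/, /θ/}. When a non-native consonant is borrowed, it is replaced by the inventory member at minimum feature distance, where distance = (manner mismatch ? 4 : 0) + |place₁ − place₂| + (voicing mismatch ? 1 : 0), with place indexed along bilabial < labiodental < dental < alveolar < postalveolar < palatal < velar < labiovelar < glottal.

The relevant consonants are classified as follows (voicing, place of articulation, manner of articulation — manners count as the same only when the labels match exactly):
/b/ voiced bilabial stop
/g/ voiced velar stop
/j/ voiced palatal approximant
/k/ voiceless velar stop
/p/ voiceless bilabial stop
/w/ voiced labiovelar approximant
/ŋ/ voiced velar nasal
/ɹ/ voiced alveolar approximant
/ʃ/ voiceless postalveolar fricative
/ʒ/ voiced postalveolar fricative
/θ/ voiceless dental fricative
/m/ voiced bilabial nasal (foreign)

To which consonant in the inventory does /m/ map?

/b/ is closest: manner differs (nasal→stop, +4), place distance 0 (bilabial→bilabial), same voicing; total 4. Next closest is /p/ at distance 5.

b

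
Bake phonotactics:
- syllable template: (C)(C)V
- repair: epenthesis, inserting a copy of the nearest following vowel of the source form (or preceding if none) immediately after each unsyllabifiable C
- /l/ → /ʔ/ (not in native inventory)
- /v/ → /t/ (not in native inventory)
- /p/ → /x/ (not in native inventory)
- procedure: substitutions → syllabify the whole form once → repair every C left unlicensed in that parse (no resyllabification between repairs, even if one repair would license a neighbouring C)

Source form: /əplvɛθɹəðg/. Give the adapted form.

əxɛʔtɛθɹəðəgə

Substitution: /p/ → /x/, /l/ → /ʔ/, /v/ → /t/, giving /əxʔtɛθɹəðg/.
Under (C)(C)V, the unsyllabifiable consonants are /x/, /ð/, /g/ (no codas are permitted; onsets may contain at most 2 consonants).
Epenthesis after each stranded consonant: /x/ → /xɛ/, /ð/ → /ðə/, /g/ → /gə/.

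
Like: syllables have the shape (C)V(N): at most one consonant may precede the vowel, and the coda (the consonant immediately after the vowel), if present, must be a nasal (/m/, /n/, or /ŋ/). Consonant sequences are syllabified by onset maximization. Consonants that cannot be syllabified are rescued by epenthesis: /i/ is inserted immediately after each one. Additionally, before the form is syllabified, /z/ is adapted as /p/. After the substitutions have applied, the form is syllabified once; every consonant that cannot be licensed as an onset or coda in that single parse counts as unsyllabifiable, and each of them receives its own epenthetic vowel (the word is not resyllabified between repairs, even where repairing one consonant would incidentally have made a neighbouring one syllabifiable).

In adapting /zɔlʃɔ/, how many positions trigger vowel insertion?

1

After substitution the input is /pɔlʃɔ/.
The unsyllabifiable consonants are /l/; each receives one epenthetic vowel.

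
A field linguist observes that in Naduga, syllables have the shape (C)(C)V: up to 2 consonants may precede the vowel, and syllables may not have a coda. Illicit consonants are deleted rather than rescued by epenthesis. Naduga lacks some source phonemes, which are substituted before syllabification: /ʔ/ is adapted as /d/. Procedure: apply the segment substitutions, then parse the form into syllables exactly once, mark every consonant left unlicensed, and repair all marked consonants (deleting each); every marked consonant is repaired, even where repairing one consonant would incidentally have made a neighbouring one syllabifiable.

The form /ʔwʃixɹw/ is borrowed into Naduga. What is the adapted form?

wʃi

Substitution: /ʔ/ → /d/, giving /dwʃixɹw/.
Syllabifying with onset maximization leaves /d/, /x/, /ɹ/, /w/ stranded (no codas are permitted; onsets may contain at most 2 consonants).
Deletion applies to /d/, /x/, /ɹ/, /w/.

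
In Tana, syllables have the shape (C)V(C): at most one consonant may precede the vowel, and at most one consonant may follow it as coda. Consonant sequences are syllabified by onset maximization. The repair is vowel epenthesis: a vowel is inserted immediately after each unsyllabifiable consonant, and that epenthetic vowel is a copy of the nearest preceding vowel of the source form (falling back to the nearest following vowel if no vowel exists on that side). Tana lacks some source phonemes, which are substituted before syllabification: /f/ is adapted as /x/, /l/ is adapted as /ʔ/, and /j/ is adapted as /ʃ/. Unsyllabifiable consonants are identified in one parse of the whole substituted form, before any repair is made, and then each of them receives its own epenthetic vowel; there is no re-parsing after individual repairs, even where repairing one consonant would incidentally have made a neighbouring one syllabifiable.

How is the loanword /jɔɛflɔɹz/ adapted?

ʃɔɛxʔɔɹzɔ

Substitution: /j/ → /ʃ/, /f/ → /x/, /l/ → /ʔ/, giving /ʃɔɛxʔɔɹz/.
Under (C)V(C), the unsyllabifiable consonants are /z/ (at most one coda consonant is licensed; onsets are limited to one consonant).
Inserting the epenthetic vowel yields /z/ → /zɔ/.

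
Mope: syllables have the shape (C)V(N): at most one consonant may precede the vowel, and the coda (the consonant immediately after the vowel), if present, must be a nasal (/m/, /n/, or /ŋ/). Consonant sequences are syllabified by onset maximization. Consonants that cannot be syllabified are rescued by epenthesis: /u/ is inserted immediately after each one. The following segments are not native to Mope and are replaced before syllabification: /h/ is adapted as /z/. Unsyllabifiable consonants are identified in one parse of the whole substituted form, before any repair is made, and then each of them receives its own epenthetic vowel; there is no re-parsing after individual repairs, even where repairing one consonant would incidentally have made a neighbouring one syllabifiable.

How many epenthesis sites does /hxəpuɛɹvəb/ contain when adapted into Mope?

3

After substitution the input is /zxəpuɛɹvəb/.
The unsyllabifiable consonants are /z/, /ɹ/, /b/; each receives one epenthetic vowel.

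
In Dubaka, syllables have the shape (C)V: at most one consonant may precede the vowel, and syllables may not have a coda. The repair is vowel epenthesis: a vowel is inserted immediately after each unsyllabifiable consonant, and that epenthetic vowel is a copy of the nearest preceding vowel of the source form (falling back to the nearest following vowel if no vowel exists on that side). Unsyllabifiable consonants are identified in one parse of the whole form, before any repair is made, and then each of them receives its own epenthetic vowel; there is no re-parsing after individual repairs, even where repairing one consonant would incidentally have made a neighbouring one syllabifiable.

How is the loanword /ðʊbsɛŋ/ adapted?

The consonants /b/, /ŋ/ cannot be parsed into a legal (C)V syllable (no codas are permitted; onsets are limited to one consonant).
Each unlicensed consonant becomes the onset of a new syllable: /b/ → /bʊ/, /ŋ/ → /ŋɛ/.

ðʊbʊsɛŋɛ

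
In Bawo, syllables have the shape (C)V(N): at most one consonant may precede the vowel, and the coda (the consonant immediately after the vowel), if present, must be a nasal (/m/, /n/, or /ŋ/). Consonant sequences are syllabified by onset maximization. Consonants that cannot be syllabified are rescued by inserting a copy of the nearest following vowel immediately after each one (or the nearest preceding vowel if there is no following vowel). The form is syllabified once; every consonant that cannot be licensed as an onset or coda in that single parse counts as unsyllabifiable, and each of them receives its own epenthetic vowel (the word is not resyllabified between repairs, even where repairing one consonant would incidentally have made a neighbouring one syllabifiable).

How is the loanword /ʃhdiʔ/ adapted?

ʃihidiʔi

The consonants /ʃ/, /h/, /ʔ/ cannot be parsed into a legal (C)V(N) syllable (only a nasal (/m/, /n/, or /ŋ/) is licensed in coda position; onsets are limited to one consonant).
Each unlicensed consonant becomes the onset of a new syllable: /ʃ/ → /ʃi/, /h/ → /hi/, /ʔ/ → /ʔi/.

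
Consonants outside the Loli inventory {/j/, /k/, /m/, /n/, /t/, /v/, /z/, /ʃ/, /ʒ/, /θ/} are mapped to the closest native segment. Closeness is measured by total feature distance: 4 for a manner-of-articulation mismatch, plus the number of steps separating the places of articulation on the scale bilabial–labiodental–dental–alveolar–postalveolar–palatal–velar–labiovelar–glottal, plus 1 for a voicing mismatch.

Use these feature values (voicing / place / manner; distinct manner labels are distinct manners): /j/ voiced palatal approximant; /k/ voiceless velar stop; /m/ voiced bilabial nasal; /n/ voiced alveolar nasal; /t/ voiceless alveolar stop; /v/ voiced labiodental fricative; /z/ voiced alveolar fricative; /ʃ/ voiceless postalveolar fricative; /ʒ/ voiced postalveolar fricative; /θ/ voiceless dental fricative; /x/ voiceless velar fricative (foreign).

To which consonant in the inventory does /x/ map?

/ʃ/ is closest: same manner (fricative), place distance 2 (velar→postalveolar), same voicing; total 2. Next closest is /ʒ/ at distance 3.

ʃ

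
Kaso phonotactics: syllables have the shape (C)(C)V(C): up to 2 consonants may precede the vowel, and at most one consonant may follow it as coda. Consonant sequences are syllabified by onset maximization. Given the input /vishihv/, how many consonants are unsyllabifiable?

1

Syllabifying with onset maximization leaves /v/ stranded (at most one coda consonant is licensed; onsets may contain at most 2 consonants).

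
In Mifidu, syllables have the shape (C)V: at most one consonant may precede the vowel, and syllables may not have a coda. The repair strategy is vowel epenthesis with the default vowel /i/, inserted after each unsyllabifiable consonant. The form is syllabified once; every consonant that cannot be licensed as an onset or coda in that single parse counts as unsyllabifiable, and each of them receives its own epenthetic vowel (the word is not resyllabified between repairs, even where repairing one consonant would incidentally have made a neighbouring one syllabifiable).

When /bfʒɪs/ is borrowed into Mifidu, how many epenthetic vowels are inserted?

The unsyllabifiable consonants are /b/, /f/, /s/; each receives one epenthetic vowel.

3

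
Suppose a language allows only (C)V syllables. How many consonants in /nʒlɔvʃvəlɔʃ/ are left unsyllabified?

5

The consonants /n/, /ʒ/, /v/, /ʃ/, /ʃ/ cannot be parsed into a legal (C)V syllable (no codas are permitted; onsets are limited to one consonant).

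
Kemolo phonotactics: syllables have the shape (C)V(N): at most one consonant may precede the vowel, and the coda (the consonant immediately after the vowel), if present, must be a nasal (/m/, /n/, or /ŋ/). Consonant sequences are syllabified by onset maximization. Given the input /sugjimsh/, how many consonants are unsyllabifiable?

The consonants /g/, /s/, /h/ cannot be parsed into a legal (C)V(N) syllable (only a nasal (/m/, /n/, or /ŋ/) is licensed in coda position; onsets are limited to one consonant).

3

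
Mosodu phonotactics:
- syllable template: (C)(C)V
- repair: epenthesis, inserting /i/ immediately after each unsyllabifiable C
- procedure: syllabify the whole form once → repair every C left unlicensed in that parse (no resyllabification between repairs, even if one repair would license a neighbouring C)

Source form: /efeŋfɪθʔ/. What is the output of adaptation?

efeŋfɪθiʔi

The consonants /θ/, /ʔ/ cannot be parsed into a legal (C)(C)V syllable (no codas are permitted; onsets may contain at most 2 consonants).
Each unlicensed consonant becomes the onset of a new syllable: /θ/ → /θi/, /ʔ/ → /ʔi/.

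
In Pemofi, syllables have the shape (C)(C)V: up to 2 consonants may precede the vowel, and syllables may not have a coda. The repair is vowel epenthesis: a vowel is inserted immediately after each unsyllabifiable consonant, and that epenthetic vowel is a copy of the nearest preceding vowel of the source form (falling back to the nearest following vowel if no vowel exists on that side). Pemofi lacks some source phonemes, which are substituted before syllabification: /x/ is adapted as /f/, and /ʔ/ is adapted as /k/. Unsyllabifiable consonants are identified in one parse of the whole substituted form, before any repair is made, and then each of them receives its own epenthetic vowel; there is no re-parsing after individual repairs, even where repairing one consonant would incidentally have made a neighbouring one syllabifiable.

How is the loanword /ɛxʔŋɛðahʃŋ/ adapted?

ɛfɛkŋɛðahaʃaŋa

Substitution: /x/ → /f/, /ʔ/ → /k/, giving /ɛfkŋɛðahʃŋ/.
Under (C)(C)V, the unsyllabifiable consonants are /f/, /h/, /ʃ/, /ŋ/ (no codas are permitted; onsets may contain at most 2 consonants).
Epenthesis after each stranded consonant: /f/ → /fɛ/, /h/ → /ha/, /ʃ/ → /ʃa/, /ŋ/ → /ŋa/.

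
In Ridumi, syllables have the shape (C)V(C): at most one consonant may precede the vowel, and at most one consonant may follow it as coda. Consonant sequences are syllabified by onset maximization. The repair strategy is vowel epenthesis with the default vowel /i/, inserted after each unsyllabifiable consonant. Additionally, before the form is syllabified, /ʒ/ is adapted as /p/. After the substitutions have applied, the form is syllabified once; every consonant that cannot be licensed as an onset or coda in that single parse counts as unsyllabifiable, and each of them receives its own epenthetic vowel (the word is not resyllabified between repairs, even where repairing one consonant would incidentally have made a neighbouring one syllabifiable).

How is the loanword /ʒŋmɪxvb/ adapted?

piŋimɪxvibi

Substitution: /ʒ/ → /p/, giving /pŋmɪxvb/.
Under (C)V(C), the unsyllabifiable consonants are /p/, /ŋ/, /v/, /b/ (at most one coda consonant is licensed; onsets are limited to one consonant).
Inserting the epenthetic vowel yields /p/ → /pi/, /ŋ/ → /ŋi/, /v/ → /vi/, /b/ → /bi/.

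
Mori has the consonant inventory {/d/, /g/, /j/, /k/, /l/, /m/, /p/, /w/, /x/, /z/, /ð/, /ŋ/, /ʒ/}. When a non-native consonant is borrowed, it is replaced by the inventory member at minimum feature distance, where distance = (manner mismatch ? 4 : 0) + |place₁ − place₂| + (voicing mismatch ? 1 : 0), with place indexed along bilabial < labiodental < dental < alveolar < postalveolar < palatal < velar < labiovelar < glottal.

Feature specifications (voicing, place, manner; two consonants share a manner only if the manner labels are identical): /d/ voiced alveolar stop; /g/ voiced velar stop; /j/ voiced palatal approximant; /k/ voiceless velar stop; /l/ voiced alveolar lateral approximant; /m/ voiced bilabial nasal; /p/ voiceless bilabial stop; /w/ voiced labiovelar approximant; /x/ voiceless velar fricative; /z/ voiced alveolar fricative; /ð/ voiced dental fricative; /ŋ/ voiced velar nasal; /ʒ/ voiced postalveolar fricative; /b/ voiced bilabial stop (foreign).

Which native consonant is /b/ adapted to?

p

/p/ is closest: same manner (stop), place distance 0 (bilabial→bilabial), voicing differs (+1); total 1. Next closest is /d/ at distance 3.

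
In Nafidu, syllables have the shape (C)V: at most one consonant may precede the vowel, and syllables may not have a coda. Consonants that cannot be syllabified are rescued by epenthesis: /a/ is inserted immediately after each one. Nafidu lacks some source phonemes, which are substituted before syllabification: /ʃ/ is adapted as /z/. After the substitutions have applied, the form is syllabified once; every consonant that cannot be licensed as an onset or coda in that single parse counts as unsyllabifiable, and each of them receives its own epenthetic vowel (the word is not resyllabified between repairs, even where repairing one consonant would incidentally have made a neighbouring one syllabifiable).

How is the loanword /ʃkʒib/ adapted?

Substitution: /ʃ/ → /z/, giving /zkʒib/.
Under (C)V, the unsyllabifiable consonants are /z/, /k/, /b/ (no codas are permitted; onsets are limited to one consonant).
Epenthesis after each stranded consonant: /z/ → /za/, /k/ → /ka/, /b/ → /ba/.

zakaʒiba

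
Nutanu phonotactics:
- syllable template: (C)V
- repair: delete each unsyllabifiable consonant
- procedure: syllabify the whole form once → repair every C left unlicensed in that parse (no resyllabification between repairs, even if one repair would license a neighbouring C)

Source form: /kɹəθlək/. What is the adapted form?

ɹələ

Syllabifying with onset maximization leaves /k/, /θ/, /k/ stranded (no codas are permitted; onsets are limited to one consonant).
Deleting the stranded consonants removes /k/, /θ/, /k/.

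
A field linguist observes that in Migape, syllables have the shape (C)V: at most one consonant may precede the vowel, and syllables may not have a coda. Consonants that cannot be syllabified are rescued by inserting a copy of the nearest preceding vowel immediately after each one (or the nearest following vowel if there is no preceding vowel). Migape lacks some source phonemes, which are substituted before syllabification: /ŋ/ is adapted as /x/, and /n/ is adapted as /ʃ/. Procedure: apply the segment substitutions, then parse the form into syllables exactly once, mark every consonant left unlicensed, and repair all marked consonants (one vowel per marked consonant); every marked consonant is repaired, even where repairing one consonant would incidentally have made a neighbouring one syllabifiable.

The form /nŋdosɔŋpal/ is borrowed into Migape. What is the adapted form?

ʃoxodosɔxɔpala

Substitution: /n/ → /ʃ/, /ŋ/ → /x/, giving /ʃxdosɔxpal/.
Syllabifying with onset maximization leaves /ʃ/, /x/, /x/, /l/ stranded (no codas are permitted; onsets are limited to one consonant).
Epenthesis after each stranded consonant: /ʃ/ → /ʃo/, /x/ → /xo/, /x/ → /xɔ/, /l/ → /la/.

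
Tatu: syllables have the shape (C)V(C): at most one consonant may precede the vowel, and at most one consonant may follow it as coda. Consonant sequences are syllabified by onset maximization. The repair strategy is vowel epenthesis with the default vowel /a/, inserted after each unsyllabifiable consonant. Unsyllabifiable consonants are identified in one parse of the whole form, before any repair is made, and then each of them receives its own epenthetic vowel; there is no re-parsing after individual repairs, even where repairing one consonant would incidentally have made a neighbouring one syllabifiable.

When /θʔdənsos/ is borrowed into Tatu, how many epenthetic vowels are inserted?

2

The unsyllabifiable consonants are /θ/, /ʔ/; each receives one epenthetic vowel.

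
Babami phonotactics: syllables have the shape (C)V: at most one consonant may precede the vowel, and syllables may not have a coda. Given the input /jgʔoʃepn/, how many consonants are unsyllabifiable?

Under (C)V, the unsyllabifiable consonants are /j/, /g/, /p/, /n/ (no codas are permitted; onsets are limited to one consonant).

4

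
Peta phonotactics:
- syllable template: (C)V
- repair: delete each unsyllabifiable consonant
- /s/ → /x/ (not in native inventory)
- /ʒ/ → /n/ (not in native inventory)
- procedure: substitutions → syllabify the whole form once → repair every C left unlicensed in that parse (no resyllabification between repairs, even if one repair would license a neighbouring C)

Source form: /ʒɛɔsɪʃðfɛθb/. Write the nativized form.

Substitution: /ʒ/ → /n/, /s/ → /x/, giving /nɛɔxɪʃðfɛθb/.
Under (C)V, the unsyllabifiable consonants are /ʃ/, /ð/, /θ/, /b/ (no codas are permitted; onsets are limited to one consonant).
Deletion applies to /ʃ/, /ð/, /θ/, /b/.

nɛɔxɪfɛ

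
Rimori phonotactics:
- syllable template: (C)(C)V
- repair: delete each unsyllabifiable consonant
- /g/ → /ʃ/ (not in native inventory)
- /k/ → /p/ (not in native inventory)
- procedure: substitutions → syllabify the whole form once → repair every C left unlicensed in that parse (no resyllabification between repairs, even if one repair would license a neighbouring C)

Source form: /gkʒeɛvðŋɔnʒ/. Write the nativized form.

pʒeɛðŋɔ

Substitution: /g/ → /ʃ/, /k/ → /p/, giving /ʃpʒeɛvðŋɔnʒ/.
Syllabifying with onset maximization leaves /ʃ/, /v/, /n/, /ʒ/ stranded (no codas are permitted; onsets may contain at most 2 consonants).
Deletion applies to /ʃ/, /v/, /n/, /ʒ/.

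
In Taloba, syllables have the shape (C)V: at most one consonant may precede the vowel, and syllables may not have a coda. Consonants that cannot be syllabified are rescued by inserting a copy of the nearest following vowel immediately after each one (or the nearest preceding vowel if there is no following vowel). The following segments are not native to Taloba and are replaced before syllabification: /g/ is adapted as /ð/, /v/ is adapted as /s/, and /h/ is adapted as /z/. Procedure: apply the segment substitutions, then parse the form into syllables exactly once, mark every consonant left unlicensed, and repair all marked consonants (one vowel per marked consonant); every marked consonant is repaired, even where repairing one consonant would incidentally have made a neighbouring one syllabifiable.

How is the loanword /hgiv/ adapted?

ziðisi

Substitution: /h/ → /z/, /g/ → /ð/, /v/ → /s/, giving /zðis/.
Under (C)V, the unsyllabifiable consonants are /z/, /s/ (no codas are permitted; onsets are limited to one consonant).
Each unlicensed consonant becomes the onset of a new syllable: /z/ → /zi/, /s/ → /si/.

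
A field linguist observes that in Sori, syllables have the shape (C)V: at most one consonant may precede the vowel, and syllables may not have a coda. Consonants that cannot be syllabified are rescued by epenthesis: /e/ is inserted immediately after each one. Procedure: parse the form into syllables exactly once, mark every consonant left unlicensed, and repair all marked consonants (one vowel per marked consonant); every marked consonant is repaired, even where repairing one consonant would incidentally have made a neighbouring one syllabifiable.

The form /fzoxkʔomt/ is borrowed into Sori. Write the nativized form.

The consonants /f/, /x/, /k/, /m/, /t/ cannot be parsed into a legal (C)V syllable (no codas are permitted; onsets are limited to one consonant).
Inserting the epenthetic vowel yields /f/ → /fe/, /x/ → /xe/, /k/ → /ke/, /m/ → /me/, /t/ → /te/.

fezoxekeʔomete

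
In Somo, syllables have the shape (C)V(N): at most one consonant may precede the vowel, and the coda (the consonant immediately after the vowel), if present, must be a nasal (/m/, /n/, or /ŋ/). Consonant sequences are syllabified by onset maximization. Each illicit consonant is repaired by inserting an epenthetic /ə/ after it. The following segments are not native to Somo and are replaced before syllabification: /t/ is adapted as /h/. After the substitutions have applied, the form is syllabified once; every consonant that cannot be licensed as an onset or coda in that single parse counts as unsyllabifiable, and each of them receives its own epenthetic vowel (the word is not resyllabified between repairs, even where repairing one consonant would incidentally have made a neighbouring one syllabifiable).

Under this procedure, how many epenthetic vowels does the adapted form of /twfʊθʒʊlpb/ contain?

6

After substitution the input is /hwfʊθʒʊlpb/.
The unsyllabifiable consonants are /h/, /w/, /θ/, /l/, /p/, /b/; each receives one epenthetic vowel.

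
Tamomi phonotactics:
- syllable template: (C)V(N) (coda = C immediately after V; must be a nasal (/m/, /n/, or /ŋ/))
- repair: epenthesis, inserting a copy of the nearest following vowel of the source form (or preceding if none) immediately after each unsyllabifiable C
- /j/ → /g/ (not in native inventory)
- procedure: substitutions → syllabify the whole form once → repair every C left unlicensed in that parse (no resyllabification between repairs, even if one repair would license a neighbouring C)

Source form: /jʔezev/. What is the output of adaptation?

Substitution: /j/ → /g/, giving /gʔezev/.
The consonants /g/, /v/ cannot be parsed into a legal (C)V(N) syllable (only a nasal (/m/, /n/, or /ŋ/) is licensed in coda position; onsets are limited to one consonant).
Inserting the epenthetic vowel yields /g/ → /ge/, /v/ → /ve/.

geʔezeve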